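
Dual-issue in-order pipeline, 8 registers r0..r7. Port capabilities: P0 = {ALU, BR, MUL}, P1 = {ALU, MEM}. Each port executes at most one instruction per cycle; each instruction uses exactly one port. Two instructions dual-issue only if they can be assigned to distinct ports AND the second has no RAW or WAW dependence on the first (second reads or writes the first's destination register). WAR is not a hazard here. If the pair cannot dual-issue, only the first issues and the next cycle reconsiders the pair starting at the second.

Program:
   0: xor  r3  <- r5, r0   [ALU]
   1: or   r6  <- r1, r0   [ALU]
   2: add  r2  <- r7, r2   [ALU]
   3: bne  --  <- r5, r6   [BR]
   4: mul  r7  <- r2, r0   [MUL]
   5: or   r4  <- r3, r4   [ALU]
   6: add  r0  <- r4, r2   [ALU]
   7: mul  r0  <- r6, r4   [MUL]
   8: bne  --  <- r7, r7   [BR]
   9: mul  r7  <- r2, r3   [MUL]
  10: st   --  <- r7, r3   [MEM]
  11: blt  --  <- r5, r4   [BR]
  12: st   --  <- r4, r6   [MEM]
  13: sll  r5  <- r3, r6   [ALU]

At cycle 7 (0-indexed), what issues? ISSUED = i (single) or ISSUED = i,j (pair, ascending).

#0 head=0: xor.ALU;or.ALU i0+i1 pair
#1 head=2: add.ALU;bne.BR i2+i3 pair
#2 head=4: mul.MUL;or.ALU i4+i5 pair
#3 head=6: add.ALU i6 WAW r0
#4 head=7: mul.MUL i7 no-port MUL/BR
#5 head=8: bne.BR i8 no-port BR/MUL
#6 head=9: mul.MUL i9 RAW r7
#7 head=10: st.MEM;blt.BR i10+i11 pair
#8 head=12: st.MEM;sll.ALU i12+i13 pair

ISSUED = 10,11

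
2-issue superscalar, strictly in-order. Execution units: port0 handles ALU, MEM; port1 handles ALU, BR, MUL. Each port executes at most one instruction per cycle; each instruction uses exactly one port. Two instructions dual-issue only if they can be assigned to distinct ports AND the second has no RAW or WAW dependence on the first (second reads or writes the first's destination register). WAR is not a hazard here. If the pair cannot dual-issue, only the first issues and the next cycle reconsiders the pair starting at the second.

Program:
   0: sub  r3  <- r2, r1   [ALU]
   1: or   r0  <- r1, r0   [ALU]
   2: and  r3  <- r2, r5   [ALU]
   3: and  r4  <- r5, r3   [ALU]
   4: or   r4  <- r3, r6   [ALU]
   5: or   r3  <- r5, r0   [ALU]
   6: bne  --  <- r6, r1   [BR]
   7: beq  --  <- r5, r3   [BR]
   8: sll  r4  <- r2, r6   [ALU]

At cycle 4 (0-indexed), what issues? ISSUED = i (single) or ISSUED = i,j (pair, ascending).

#0 head=0: sub.ALU or.ALU i0,i1 2-wide
#1 head=2: and.ALU i2 RAW r3
#2 head=3: and.ALU i3 WAW r4
#3 head=4: or.ALU or.ALU i4,i5 2-wide
#4 head=6: bne.BR i6 no-port BR/BR
#5 head=7: beq.BR sll.ALU i7,i8 2-wide

ISSUED = 6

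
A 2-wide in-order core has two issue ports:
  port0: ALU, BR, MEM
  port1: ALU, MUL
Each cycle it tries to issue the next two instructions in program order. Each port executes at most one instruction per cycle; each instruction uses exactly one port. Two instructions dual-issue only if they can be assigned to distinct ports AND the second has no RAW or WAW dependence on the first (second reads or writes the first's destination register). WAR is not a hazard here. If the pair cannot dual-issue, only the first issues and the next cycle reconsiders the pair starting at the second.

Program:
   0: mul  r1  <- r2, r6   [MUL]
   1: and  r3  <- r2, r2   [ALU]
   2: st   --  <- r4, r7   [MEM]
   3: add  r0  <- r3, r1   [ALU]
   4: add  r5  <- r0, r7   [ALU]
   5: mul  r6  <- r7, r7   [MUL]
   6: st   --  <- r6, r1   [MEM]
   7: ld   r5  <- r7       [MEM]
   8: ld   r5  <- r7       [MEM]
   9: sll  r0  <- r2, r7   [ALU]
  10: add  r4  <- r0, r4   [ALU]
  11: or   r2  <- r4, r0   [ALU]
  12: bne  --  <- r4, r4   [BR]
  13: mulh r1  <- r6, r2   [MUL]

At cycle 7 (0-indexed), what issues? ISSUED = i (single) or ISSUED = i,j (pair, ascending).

  cy0 -> i0/i1 (mul.MUL and.ALU) pair
  cy1 -> i2/i3 (st.MEM add.ALU) pair
  cy2 -> i4/i5 (add.ALU mul.MUL) pair
  cy3 -> i6 (st.MEM) no-port MEM/MEM
  cy4 -> i7 (ld.MEM) no-port MEM/MEM
  cy5 -> i8/i9 (ld.MEM sll.ALU) pair
  cy6 -> i10 (add.ALU) RAW r4
  cy7 -> i11/i12 (or.ALU bne.BR) pair
  cy8 -> i13 (mulh.MUL) tail

ISSUED = 11,12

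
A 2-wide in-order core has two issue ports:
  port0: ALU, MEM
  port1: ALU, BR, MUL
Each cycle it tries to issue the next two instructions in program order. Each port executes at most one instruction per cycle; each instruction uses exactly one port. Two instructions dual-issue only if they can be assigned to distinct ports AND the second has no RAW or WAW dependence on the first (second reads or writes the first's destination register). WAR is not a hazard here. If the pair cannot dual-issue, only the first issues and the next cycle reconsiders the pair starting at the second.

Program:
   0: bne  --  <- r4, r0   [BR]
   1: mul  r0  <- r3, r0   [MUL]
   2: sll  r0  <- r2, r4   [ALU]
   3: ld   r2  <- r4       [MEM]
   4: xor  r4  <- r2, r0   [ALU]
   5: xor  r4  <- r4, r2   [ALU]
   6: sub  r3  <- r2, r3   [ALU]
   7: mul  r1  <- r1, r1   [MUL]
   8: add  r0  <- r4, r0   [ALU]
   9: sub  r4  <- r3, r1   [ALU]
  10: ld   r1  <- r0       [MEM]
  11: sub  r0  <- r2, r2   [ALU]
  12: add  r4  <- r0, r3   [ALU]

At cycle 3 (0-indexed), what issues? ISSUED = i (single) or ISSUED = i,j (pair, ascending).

ISSUED = 4

c0: i0 bne.BR  no-port BR/MUL
c1: i1 mul.MUL  WAW r0
c2: i2/i3 sll.ALU ld.MEM  dual
c3: i4 xor.ALU  RAW+WAW r4
c4: i5/i6 xor.ALU sub.ALU  dual
c5: i7/i8 mul.MUL add.ALU  dual
c6: i9/i10 sub.ALU ld.MEM  dual
c7: i11 sub.ALU  RAW r0
c8: i12 add.ALU  tail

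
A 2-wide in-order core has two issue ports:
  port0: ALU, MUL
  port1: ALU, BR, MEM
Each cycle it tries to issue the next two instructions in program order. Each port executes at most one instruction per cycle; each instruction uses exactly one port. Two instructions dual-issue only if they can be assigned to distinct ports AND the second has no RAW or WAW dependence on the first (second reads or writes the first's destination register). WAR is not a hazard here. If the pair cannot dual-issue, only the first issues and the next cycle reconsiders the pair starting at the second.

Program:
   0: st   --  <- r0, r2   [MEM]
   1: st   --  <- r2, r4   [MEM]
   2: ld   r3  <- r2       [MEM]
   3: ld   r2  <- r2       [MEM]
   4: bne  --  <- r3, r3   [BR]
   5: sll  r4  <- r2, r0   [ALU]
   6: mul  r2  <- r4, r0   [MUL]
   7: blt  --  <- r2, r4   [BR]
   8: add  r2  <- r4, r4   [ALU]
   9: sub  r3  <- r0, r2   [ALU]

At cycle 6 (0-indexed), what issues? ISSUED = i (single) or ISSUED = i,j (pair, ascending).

ISSUED = 7,8

#0 head=0: st i0 no-port MEM/MEM
#1 head=1: st i1 no-port MEM/MEM
#2 head=2: ld i2 no-port MEM/MEM
#3 head=3: ld i3 no-port MEM/BR
#4 head=4: bne/sll i4&i5 2-wide
#5 head=6: mul i6 RAW r2
#6 head=7: blt/add i7&i8 2-wide
#7 head=9: sub i9 tail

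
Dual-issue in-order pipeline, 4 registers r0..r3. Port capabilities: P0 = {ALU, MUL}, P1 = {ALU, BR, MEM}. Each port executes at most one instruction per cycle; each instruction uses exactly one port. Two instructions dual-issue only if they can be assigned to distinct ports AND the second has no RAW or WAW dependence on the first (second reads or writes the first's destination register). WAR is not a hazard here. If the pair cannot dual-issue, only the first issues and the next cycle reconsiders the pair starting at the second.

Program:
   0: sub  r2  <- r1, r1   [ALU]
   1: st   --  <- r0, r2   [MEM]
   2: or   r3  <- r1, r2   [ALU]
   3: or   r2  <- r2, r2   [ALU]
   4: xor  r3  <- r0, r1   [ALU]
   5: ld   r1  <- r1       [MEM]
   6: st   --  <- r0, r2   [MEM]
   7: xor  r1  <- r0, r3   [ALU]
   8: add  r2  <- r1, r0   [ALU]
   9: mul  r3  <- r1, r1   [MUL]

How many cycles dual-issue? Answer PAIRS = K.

PAIRS = 4

  cy0 -> i0 (sub.ALU) RAW r2
  cy1 -> i1+i2 (st.MEM or.ALU) dual
  cy2 -> i3+i4 (or.ALU xor.ALU) dual
  cy3 -> i5 (ld.MEM) no-port MEM/MEM
  cy4 -> i6+i7 (st.MEM xor.ALU) dual
  cy5 -> i8+i9 (add.ALU mul.MUL) dual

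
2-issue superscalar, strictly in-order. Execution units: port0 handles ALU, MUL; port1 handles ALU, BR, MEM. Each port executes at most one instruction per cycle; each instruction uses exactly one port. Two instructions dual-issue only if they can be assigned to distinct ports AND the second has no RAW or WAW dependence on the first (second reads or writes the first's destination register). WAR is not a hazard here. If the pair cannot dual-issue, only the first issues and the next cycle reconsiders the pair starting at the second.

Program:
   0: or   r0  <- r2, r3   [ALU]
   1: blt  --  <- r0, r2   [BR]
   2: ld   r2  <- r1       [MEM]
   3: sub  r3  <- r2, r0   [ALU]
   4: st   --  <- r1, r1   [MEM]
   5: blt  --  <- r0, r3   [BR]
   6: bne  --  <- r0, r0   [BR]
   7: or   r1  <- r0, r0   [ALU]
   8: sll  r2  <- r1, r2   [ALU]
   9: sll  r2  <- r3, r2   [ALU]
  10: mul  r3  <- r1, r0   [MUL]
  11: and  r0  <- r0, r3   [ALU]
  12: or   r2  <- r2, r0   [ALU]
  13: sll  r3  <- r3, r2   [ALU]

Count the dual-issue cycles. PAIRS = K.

PAIRS = 3

0. or @i0  | RAW r0
1. blt @i1  | no-port BR/MEM
2. ld @i2  | RAW r2
3. sub+st @i3,i4  | pair
4. blt @i5  | no-port BR/BR
5. bne+or @i6,i7  | pair
6. sll @i8  | RAW+WAW r2
7. sll+mul @i9,i10  | pair
8. and @i11  | RAW r0
9. or @i12  | RAW r2
10. sll @i13  | tail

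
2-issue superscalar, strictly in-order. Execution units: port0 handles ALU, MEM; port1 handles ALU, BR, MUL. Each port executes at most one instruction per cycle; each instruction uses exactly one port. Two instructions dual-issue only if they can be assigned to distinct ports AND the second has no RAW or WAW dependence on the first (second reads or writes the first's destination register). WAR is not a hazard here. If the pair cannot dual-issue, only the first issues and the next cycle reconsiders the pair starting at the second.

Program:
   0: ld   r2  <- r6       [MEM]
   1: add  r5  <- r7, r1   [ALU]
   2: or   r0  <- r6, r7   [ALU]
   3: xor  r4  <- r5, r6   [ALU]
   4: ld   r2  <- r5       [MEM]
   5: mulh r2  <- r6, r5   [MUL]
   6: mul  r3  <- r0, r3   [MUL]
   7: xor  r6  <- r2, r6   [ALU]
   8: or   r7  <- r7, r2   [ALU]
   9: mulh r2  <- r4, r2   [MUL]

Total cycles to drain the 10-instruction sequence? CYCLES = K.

t=0 i0,i1:ld.MEM/add.ALU ; 2-wide
t=1 i2,i3:or.ALU/xor.ALU ; 2-wide
t=2 i4:ld.MEM ; WAW r2
t=3 i5:mulh.MUL ; no-port MUL/MUL
t=4 i6,i7:mul.MUL/xor.ALU ; 2-wide
t=5 i8,i9:or.ALU/mulh.MUL ; 2-wide

CYCLES = 6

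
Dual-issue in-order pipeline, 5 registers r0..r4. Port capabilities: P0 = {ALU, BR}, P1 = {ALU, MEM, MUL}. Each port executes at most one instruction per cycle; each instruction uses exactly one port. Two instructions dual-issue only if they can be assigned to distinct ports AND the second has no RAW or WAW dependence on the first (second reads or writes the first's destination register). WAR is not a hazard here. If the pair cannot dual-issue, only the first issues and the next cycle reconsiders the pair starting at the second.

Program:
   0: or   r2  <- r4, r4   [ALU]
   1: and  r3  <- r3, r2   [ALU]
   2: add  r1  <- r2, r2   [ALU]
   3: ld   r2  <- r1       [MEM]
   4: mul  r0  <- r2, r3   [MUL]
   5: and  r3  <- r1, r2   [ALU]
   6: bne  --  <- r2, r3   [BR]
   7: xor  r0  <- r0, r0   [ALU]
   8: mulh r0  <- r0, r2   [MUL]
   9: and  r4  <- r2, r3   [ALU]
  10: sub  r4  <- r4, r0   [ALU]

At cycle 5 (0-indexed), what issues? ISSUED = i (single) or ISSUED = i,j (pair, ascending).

#0 head=0: or.ALU i0 RAW r2
#1 head=1: and.ALU+add.ALU i1/i2 dual
#2 head=3: ld.MEM i3 no-port MEM/MUL
#3 head=4: mul.MUL+and.ALU i4/i5 dual
#4 head=6: bne.BR+xor.ALU i6/i7 dual
#5 head=8: mulh.MUL+and.ALU i8/i9 dual
#6 head=10: sub.ALU i10 tail

ISSUED = 8,9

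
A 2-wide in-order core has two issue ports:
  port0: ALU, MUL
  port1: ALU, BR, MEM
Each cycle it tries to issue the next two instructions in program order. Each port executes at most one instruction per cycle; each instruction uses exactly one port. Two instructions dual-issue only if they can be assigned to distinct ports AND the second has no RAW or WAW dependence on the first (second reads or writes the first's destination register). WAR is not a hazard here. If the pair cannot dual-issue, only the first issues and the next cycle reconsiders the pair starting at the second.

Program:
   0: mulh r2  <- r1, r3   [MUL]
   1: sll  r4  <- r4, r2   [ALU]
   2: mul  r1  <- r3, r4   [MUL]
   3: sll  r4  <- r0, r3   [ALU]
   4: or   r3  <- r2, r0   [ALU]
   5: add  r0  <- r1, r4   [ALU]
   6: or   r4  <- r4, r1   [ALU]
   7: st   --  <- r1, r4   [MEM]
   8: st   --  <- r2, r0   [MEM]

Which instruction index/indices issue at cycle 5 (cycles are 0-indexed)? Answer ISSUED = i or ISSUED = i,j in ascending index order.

[0] i0  mulh.MUL  -- RAW r2
[1] i1  sll.ALU  -- RAW r4
[2] i2+i3  mul.MUL+sll.ALU  -- 2-wide
[3] i4+i5  or.ALU+add.ALU  -- 2-wide
[4] i6  or.ALU  -- RAW r4
[5] i7  st.MEM  -- no-port MEM/MEM
[6] i8  st.MEM  -- tail

ISSUED = 7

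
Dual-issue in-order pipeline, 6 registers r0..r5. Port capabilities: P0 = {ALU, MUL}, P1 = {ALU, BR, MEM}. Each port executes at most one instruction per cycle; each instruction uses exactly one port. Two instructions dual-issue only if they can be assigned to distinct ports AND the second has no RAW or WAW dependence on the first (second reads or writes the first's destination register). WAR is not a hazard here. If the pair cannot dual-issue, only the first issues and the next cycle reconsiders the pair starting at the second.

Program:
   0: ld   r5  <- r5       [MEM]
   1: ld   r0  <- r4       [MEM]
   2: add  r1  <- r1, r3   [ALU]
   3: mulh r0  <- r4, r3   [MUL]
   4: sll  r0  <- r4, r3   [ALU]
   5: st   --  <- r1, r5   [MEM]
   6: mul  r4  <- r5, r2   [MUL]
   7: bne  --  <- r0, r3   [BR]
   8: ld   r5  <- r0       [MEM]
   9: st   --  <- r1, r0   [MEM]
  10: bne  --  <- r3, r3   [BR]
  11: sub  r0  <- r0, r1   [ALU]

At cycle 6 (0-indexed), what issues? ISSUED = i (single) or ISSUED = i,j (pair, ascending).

[0] i0  ld.MEM  -- no-port MEM/MEM
[1] i1+i2  ld.MEM add.ALU  -- 2-wide
[2] i3  mulh.MUL  -- WAW r0
[3] i4+i5  sll.ALU st.MEM  -- 2-wide
[4] i6+i7  mul.MUL bne.BR  -- 2-wide
[5] i8  ld.MEM  -- no-port MEM/MEM
[6] i9  st.MEM  -- no-port MEM/BR
[7] i10+i11  bne.BR sub.ALU  -- 2-wide

ISSUED = 9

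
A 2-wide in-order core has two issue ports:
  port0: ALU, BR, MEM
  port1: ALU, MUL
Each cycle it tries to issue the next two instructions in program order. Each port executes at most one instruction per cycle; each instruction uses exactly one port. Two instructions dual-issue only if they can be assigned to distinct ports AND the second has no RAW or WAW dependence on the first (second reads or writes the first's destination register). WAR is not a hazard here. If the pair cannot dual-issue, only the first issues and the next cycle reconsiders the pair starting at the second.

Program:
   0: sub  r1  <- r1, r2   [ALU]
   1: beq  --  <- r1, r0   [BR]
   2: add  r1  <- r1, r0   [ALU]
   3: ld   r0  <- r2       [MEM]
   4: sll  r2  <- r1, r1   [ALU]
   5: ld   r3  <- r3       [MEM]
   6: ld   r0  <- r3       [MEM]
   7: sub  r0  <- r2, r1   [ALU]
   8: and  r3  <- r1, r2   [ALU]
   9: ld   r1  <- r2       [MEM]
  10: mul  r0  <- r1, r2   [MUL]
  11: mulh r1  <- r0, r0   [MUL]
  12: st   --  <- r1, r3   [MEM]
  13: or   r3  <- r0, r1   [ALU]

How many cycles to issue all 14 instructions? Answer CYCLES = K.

CYCLES = 10

  cy0 -> i0 (sub) RAW r1
  cy1 -> i1/i2 (beq;add) pair
  cy2 -> i3/i4 (ld;sll) pair
  cy3 -> i5 (ld) no-port MEM/MEM
  cy4 -> i6 (ld) WAW r0
  cy5 -> i7/i8 (sub;and) pair
  cy6 -> i9 (ld) RAW r1
  cy7 -> i10 (mul) no-port MUL/MUL
  cy8 -> i11 (mulh) RAW r1
  cy9 -> i12/i13 (st;or) pair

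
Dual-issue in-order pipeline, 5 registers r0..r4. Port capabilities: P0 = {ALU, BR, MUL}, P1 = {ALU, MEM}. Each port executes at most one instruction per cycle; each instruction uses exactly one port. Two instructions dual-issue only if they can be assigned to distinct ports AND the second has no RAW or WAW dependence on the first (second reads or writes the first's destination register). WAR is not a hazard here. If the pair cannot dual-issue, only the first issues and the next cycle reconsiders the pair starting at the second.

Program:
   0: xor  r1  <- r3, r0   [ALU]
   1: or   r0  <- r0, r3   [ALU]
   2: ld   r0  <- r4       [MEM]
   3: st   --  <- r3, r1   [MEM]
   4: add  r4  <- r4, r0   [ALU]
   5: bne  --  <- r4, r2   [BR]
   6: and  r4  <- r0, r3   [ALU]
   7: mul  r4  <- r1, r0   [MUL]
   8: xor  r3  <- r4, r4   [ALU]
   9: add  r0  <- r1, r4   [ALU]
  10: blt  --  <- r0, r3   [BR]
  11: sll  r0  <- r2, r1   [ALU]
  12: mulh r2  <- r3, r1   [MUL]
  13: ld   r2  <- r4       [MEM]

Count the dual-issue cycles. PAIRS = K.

  cy0 -> i0/i1 (xor.ALU/or.ALU) dual
  cy1 -> i2 (ld.MEM) no-port MEM/MEM
  cy2 -> i3/i4 (st.MEM/add.ALU) dual
  cy3 -> i5/i6 (bne.BR/and.ALU) dual
  cy4 -> i7 (mul.MUL) RAW r4
  cy5 -> i8/i9 (xor.ALU/add.ALU) dual
  cy6 -> i10/i11 (blt.BR/sll.ALU) dual
  cy7 -> i12 (mulh.MUL) WAW r2
  cy8 -> i13 (ld.MEM) tail

PAIRS = 5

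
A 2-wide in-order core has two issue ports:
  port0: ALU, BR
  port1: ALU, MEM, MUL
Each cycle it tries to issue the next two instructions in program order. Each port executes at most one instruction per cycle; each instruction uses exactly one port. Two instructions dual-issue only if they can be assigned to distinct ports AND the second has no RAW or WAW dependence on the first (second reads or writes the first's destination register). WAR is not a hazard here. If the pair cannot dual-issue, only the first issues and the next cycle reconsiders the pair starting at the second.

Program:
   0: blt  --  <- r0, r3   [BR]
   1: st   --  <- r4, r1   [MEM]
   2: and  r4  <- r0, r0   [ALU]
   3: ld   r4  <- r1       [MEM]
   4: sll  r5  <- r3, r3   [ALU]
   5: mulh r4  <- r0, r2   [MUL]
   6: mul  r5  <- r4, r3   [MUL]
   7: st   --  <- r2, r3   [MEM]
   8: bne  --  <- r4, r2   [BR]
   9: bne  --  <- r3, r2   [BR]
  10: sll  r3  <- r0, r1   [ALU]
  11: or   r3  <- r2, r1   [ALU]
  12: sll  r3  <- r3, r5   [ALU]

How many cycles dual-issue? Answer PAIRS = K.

#0 head=0: blt.BR/st.MEM i0,i1 dual
#1 head=2: and.ALU i2 WAW r4
#2 head=3: ld.MEM/sll.ALU i3,i4 dual
#3 head=5: mulh.MUL i5 no-port MUL/MUL
#4 head=6: mul.MUL i6 no-port MUL/MEM
#5 head=7: st.MEM/bne.BR i7,i8 dual
#6 head=9: bne.BR/sll.ALU i9,i10 dual
#7 head=11: or.ALU i11 RAW+WAW r3
#8 head=12: sll.ALU i12 tail

PAIRS = 4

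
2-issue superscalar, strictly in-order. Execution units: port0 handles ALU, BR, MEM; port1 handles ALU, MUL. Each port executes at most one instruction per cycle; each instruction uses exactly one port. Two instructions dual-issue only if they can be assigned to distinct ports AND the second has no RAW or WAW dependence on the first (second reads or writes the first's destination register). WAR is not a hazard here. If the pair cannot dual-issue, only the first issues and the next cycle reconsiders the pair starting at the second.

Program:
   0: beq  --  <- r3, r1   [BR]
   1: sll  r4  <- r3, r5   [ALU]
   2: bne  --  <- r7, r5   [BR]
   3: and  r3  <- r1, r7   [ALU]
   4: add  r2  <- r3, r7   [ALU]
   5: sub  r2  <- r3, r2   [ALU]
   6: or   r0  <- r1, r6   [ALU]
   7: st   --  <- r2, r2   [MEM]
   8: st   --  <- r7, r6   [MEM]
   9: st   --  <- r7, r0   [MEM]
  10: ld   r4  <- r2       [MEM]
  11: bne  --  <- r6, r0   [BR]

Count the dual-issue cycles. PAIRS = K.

  cy0 -> i0,i1 (beq;sll) dual
  cy1 -> i2,i3 (bne;and) dual
  cy2 -> i4 (add) RAW+WAW r2
  cy3 -> i5,i6 (sub;or) dual
  cy4 -> i7 (st) no-port MEM/MEM
  cy5 -> i8 (st) no-port MEM/MEM
  cy6 -> i9 (st) no-port MEM/MEM
  cy7 -> i10 (ld) no-port MEM/BR
  cy8 -> i11 (bne) tail

PAIRS = 3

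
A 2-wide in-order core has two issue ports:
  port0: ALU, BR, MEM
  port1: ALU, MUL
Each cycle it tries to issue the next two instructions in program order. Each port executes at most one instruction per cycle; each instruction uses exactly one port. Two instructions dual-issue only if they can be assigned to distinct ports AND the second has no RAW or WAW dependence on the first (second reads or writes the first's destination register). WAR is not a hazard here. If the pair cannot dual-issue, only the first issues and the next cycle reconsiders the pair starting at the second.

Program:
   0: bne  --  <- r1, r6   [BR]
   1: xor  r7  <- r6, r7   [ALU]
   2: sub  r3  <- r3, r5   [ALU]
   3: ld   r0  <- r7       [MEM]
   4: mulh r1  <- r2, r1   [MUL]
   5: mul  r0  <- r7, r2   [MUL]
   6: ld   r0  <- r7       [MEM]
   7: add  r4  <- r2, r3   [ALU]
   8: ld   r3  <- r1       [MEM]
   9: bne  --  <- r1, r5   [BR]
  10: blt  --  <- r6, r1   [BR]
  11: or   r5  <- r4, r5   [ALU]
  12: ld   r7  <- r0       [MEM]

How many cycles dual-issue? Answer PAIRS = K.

#0 head=0: bne.BR xor.ALU i0/i1 2-wide
#1 head=2: sub.ALU ld.MEM i2/i3 2-wide
#2 head=4: mulh.MUL i4 no-port MUL/MUL
#3 head=5: mul.MUL i5 WAW r0
#4 head=6: ld.MEM add.ALU i6/i7 2-wide
#5 head=8: ld.MEM i8 no-port MEM/BR
#6 head=9: bne.BR i9 no-port BR/BR
#7 head=10: blt.BR or.ALU i10/i11 2-wide
#8 head=12: ld.MEM i12 tail

PAIRS = 4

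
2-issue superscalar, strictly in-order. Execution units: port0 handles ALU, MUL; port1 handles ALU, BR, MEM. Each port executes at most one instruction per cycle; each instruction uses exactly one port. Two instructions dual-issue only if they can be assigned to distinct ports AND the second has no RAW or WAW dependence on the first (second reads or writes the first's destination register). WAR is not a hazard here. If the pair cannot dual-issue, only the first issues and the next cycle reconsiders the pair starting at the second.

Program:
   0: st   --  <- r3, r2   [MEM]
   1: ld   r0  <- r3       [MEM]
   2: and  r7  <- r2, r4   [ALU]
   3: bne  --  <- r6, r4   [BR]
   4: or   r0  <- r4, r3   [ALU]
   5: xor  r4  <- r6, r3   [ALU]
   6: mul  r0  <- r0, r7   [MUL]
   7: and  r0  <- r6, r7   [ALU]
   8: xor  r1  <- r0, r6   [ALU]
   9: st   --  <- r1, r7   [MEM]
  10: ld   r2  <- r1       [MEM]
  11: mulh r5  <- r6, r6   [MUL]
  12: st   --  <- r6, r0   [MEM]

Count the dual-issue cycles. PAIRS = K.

PAIRS = 4

#0 head=0: st i0 no-port MEM/MEM
#1 head=1: ld and i1+i2 dual
#2 head=3: bne or i3+i4 dual
#3 head=5: xor mul i5+i6 dual
#4 head=7: and i7 RAW r0
#5 head=8: xor i8 RAW r1
#6 head=9: st i9 no-port MEM/MEM
#7 head=10: ld mulh i10+i11 dual
#8 head=12: st i12 tail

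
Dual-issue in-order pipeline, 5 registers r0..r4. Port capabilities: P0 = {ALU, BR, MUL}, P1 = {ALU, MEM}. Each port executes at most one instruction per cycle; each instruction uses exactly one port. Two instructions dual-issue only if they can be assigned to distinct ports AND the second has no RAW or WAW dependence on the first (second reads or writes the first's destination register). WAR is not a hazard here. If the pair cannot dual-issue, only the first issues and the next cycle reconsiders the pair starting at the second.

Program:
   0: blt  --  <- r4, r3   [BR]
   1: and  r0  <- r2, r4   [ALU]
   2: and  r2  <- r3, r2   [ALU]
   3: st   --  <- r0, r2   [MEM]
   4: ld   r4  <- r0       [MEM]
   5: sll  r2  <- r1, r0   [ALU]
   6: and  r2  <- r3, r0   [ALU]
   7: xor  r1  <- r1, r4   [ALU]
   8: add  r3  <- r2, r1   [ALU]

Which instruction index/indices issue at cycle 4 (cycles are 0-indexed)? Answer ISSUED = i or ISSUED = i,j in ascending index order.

ISSUED = 6,7

#0 head=0: blt+and i0&i1 pair
#1 head=2: and i2 RAW r2
#2 head=3: st i3 no-port MEM/MEM
#3 head=4: ld+sll i4&i5 pair
#4 head=6: and+xor i6&i7 pair
#5 head=8: add i8 tail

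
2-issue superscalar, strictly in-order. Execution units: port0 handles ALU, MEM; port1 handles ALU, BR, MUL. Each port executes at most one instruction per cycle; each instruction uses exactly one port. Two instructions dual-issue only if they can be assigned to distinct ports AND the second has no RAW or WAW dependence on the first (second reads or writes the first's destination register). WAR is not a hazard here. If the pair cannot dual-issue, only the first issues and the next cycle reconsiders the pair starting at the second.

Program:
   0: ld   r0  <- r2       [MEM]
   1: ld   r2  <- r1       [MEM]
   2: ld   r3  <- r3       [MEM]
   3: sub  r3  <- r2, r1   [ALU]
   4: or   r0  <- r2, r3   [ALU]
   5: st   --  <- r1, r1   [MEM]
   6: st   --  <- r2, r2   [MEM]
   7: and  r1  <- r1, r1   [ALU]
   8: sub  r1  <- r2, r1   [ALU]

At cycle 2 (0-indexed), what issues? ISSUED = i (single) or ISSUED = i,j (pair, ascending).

ISSUED = 2

t=0 i0:ld.MEM ; no-port MEM/MEM
t=1 i1:ld.MEM ; no-port MEM/MEM
t=2 i2:ld.MEM ; WAW r3
t=3 i3:sub.ALU ; RAW r3
t=4 i4+i5:or.ALU;st.MEM ; dual
t=5 i6+i7:st.MEM;and.ALU ; dual
t=6 i8:sub.ALU ; tail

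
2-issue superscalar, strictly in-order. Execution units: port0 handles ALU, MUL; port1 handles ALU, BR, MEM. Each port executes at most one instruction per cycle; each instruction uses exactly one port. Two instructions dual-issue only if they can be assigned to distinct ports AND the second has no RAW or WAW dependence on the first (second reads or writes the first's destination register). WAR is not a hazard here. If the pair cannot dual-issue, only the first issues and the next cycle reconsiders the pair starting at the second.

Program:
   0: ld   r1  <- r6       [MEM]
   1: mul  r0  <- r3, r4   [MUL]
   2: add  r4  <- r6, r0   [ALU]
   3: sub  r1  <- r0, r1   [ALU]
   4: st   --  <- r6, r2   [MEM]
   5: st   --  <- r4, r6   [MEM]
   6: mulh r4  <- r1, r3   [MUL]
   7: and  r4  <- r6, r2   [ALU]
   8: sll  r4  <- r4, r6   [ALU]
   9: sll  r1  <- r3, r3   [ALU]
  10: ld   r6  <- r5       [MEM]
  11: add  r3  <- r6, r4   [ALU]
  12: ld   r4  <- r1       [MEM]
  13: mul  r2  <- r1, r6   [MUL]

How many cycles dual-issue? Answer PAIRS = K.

PAIRS = 5

0. ld+mul @i0,i1  | dual
1. add+sub @i2,i3  | dual
2. st @i4  | no-port MEM/MEM
3. st+mulh @i5,i6  | dual
4. and @i7  | RAW+WAW r4
5. sll+sll @i8,i9  | dual
6. ld @i10  | RAW r6
7. add+ld @i11,i12  | dual
8. mul @i13  | tail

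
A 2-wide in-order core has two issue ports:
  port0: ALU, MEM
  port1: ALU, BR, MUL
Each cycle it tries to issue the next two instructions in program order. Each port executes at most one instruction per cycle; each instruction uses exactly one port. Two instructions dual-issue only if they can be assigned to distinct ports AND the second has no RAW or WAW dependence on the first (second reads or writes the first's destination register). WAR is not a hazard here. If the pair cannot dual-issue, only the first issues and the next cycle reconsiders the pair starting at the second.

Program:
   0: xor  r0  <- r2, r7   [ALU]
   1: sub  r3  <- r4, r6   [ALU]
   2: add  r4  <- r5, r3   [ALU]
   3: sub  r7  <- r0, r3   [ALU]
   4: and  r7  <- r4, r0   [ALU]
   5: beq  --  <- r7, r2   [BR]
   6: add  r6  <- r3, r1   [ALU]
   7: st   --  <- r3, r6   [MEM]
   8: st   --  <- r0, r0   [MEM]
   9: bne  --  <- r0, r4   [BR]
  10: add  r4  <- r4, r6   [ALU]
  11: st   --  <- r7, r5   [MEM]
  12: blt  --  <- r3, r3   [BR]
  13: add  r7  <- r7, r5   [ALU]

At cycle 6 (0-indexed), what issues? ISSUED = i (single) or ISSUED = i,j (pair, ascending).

c0: i0,i1 xor.ALU+sub.ALU  dual
c1: i2,i3 add.ALU+sub.ALU  dual
c2: i4 and.ALU  RAW r7
c3: i5,i6 beq.BR+add.ALU  dual
c4: i7 st.MEM  no-port MEM/MEM
c5: i8,i9 st.MEM+bne.BR  dual
c6: i10,i11 add.ALU+st.MEM  dual
c7: i12,i13 blt.BR+add.ALU  dual

ISSUED = 10,11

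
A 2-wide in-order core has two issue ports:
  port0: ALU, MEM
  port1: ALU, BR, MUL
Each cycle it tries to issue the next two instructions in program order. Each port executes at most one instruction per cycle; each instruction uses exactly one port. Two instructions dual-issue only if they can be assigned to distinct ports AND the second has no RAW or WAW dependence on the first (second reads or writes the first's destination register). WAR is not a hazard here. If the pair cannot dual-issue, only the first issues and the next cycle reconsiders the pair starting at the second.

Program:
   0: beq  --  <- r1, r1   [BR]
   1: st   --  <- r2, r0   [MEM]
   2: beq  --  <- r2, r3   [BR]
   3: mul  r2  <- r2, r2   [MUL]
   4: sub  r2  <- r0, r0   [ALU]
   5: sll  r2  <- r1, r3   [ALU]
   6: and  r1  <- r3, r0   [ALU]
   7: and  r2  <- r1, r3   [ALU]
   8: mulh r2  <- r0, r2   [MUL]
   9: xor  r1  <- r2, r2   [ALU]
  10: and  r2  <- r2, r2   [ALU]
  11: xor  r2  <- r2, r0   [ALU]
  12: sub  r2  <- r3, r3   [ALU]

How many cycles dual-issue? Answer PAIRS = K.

c0: i0+i1 beq.BR;st.MEM  dual
c1: i2 beq.BR  no-port BR/MUL
c2: i3 mul.MUL  WAW r2
c3: i4 sub.ALU  WAW r2
c4: i5+i6 sll.ALU;and.ALU  dual
c5: i7 and.ALU  RAW+WAW r2
c6: i8 mulh.MUL  RAW r2
c7: i9+i10 xor.ALU;and.ALU  dual
c8: i11 xor.ALU  WAW r2
c9: i12 sub.ALU  tail

PAIRS = 3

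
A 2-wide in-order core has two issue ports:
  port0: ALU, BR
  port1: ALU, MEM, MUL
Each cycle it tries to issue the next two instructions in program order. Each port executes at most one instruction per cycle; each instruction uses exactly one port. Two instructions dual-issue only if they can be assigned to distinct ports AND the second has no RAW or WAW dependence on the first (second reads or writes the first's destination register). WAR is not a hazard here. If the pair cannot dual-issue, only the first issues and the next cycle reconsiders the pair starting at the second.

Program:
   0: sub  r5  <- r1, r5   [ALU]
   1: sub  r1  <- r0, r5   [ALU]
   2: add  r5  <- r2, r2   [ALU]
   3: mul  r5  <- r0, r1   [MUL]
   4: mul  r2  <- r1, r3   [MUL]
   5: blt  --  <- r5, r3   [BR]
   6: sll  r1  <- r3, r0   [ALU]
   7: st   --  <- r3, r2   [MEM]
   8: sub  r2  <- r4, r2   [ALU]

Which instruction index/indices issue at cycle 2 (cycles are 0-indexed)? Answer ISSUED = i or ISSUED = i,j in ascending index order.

ISSUED = 3

  cy0 -> i0 (sub) RAW r5
  cy1 -> i1+i2 (sub/add) pair
  cy2 -> i3 (mul) no-port MUL/MUL
  cy3 -> i4+i5 (mul/blt) pair
  cy4 -> i6+i7 (sll/st) pair
  cy5 -> i8 (sub) tail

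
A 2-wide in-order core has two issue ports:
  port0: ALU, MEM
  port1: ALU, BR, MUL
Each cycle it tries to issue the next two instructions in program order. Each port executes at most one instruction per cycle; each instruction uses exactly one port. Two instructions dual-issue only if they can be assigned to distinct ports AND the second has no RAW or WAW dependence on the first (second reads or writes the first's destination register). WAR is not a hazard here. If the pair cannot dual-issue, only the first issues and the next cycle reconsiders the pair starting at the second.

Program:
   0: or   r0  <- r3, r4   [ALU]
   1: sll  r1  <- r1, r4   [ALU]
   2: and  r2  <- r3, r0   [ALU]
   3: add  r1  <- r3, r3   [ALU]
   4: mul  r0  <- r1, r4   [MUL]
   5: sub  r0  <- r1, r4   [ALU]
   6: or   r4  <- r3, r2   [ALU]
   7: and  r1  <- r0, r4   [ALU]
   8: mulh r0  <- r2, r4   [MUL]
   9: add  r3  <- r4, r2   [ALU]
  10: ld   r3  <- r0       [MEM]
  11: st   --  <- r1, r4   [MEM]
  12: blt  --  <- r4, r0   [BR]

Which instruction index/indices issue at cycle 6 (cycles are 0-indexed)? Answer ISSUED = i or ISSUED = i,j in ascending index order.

ISSUED = 10

c0: i0+i1 or.ALU+sll.ALU  pair
c1: i2+i3 and.ALU+add.ALU  pair
c2: i4 mul.MUL  WAW r0
c3: i5+i6 sub.ALU+or.ALU  pair
c4: i7+i8 and.ALU+mulh.MUL  pair
c5: i9 add.ALU  WAW r3
c6: i10 ld.MEM  no-port MEM/MEM
c7: i11+i12 st.MEM+blt.BR  pair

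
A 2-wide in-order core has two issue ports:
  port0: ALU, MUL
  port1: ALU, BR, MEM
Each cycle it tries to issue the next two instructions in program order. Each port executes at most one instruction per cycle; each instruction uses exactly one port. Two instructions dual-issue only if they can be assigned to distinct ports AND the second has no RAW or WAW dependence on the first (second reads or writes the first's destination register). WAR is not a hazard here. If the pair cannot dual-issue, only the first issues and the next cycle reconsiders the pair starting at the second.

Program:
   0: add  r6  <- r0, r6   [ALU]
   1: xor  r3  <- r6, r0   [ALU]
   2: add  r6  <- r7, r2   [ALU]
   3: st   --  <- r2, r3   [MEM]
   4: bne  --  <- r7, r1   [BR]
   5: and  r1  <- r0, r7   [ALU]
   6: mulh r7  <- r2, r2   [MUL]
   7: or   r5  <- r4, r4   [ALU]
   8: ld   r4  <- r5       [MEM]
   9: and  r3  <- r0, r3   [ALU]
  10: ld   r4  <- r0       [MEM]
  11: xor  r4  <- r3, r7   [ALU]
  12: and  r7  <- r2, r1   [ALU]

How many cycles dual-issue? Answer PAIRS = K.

c0: i0 add  RAW r6
c1: i1+i2 xor add  dual
c2: i3 st  no-port MEM/BR
c3: i4+i5 bne and  dual
c4: i6+i7 mulh or  dual
c5: i8+i9 ld and  dual
c6: i10 ld  WAW r4
c7: i11+i12 xor and  dual

PAIRS = 5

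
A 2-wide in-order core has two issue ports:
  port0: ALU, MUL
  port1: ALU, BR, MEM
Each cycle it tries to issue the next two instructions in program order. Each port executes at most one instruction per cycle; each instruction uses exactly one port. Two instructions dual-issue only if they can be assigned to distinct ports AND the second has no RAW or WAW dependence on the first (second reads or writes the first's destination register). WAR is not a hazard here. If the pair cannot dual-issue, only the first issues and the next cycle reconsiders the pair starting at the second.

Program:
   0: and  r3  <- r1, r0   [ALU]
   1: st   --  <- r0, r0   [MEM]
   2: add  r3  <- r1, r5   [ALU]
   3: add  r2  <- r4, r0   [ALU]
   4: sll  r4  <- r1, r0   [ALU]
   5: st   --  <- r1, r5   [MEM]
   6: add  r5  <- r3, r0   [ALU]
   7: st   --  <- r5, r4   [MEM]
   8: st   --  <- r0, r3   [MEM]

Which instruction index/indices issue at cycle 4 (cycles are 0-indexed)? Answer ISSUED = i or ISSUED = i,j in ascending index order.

ISSUED = 7

0. and+st @i0,i1  | pair
1. add+add @i2,i3  | pair
2. sll+st @i4,i5  | pair
3. add @i6  | RAW r5
4. st @i7  | no-port MEM/MEM
5. st @i8  | tail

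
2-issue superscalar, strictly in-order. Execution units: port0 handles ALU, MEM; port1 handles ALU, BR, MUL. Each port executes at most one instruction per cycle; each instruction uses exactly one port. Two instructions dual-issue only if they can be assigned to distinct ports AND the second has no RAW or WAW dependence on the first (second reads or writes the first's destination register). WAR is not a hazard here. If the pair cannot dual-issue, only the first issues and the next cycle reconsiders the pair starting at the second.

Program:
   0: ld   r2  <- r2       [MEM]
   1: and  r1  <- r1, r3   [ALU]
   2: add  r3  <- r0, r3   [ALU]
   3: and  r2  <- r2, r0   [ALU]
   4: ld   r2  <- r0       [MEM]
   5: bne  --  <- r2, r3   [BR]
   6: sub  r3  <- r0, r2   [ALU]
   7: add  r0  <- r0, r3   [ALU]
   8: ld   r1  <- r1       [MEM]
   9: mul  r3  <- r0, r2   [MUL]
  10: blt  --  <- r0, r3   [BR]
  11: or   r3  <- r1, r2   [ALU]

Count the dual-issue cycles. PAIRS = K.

0. ld.MEM+and.ALU @i0/i1  | pair
1. add.ALU+and.ALU @i2/i3  | pair
2. ld.MEM @i4  | RAW r2
3. bne.BR+sub.ALU @i5/i6  | pair
4. add.ALU+ld.MEM @i7/i8  | pair
5. mul.MUL @i9  | no-port MUL/BR
6. blt.BR+or.ALU @i10/i11  | pair

PAIRS = 5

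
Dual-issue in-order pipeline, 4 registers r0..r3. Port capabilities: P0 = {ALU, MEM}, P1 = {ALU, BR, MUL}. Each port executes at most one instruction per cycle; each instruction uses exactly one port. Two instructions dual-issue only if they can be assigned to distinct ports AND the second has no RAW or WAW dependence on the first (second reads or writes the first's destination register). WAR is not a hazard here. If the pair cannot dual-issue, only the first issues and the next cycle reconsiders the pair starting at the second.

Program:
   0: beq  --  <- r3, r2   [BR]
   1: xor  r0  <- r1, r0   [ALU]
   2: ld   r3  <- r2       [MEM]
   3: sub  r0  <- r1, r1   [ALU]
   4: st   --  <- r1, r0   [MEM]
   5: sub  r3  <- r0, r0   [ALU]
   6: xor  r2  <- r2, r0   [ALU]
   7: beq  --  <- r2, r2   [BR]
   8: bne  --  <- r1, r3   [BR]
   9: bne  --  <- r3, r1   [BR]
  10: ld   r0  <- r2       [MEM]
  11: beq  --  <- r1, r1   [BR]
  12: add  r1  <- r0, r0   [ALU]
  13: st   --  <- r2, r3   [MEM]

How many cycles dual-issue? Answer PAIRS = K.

PAIRS = 5

  cy0 -> i0,i1 (beq.BR xor.ALU) pair
  cy1 -> i2,i3 (ld.MEM sub.ALU) pair
  cy2 -> i4,i5 (st.MEM sub.ALU) pair
  cy3 -> i6 (xor.ALU) RAW r2
  cy4 -> i7 (beq.BR) no-port BR/BR
  cy5 -> i8 (bne.BR) no-port BR/BR
  cy6 -> i9,i10 (bne.BR ld.MEM) pair
  cy7 -> i11,i12 (beq.BR add.ALU) pair
  cy8 -> i13 (st.MEM) tail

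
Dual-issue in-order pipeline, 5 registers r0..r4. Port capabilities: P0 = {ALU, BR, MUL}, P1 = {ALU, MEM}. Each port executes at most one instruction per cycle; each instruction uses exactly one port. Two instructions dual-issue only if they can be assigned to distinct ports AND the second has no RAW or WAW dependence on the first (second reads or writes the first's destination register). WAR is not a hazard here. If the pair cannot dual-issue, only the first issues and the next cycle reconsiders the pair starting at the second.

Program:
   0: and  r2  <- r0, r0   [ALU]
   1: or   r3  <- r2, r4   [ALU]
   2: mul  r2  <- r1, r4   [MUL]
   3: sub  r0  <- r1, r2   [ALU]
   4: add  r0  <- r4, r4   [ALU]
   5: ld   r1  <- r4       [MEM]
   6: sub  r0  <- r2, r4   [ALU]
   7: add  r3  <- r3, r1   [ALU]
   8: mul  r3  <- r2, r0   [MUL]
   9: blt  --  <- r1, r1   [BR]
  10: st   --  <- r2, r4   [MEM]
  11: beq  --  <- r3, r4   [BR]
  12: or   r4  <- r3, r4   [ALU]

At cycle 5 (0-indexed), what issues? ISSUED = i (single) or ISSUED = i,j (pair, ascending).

ISSUED = 8

#0 head=0: and.ALU i0 RAW r2
#1 head=1: or.ALU/mul.MUL i1,i2 pair
#2 head=3: sub.ALU i3 WAW r0
#3 head=4: add.ALU/ld.MEM i4,i5 pair
#4 head=6: sub.ALU/add.ALU i6,i7 pair
#5 head=8: mul.MUL i8 no-port MUL/BR
#6 head=9: blt.BR/st.MEM i9,i10 pair
#7 head=11: beq.BR/or.ALU i11,i12 pair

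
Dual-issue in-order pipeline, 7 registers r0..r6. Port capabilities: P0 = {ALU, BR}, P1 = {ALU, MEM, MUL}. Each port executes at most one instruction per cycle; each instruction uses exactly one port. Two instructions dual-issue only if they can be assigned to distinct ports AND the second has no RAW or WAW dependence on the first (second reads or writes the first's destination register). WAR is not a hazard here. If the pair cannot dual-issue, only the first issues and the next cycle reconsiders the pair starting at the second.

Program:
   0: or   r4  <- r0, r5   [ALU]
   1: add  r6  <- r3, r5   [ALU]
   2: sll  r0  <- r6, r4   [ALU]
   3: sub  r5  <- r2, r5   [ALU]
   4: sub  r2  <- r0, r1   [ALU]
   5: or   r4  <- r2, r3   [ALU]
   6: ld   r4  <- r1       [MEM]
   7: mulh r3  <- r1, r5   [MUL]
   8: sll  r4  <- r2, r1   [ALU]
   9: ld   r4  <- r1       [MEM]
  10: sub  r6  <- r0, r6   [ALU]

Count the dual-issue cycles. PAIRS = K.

t=0 i0,i1:or.ALU add.ALU ; pair
t=1 i2,i3:sll.ALU sub.ALU ; pair
t=2 i4:sub.ALU ; RAW r2
t=3 i5:or.ALU ; WAW r4
t=4 i6:ld.MEM ; no-port MEM/MUL
t=5 i7,i8:mulh.MUL sll.ALU ; pair
t=6 i9,i10:ld.MEM sub.ALU ; pair

PAIRS = 4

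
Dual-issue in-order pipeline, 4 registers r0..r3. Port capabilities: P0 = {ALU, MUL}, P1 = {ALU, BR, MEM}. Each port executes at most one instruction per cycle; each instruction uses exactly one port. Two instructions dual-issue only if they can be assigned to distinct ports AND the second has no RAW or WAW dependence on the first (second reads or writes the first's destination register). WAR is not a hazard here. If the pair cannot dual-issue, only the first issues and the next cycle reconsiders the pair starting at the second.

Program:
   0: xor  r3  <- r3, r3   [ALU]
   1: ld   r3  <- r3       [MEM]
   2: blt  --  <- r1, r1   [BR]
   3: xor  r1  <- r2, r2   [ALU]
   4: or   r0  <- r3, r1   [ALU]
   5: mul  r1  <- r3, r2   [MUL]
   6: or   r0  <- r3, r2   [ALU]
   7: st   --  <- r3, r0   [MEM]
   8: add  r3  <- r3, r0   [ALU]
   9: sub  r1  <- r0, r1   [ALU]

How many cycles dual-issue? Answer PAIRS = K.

[0] i0  xor.ALU  -- RAW+WAW r3
[1] i1  ld.MEM  -- no-port MEM/BR
[2] i2,i3  blt.BR xor.ALU  -- 2-wide
[3] i4,i5  or.ALU mul.MUL  -- 2-wide
[4] i6  or.ALU  -- RAW r0
[5] i7,i8  st.MEM add.ALU  -- 2-wide
[6] i9  sub.ALU  -- tail

PAIRS = 3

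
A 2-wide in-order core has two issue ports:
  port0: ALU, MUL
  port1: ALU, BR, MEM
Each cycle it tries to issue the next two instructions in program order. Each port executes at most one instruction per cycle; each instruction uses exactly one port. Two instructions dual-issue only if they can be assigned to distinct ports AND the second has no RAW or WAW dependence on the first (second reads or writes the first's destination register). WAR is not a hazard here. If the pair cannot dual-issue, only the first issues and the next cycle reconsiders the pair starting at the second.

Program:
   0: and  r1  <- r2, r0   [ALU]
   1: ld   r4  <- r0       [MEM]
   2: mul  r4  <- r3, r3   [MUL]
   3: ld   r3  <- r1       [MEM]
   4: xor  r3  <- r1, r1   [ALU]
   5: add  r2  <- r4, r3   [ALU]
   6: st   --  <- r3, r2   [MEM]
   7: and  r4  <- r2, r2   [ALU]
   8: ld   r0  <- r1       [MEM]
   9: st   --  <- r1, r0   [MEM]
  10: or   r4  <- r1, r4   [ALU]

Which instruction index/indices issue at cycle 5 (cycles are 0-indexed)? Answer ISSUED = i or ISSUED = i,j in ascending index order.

ISSUED = 8

c0: i0&i1 and.ALU+ld.MEM  dual
c1: i2&i3 mul.MUL+ld.MEM  dual
c2: i4 xor.ALU  RAW r3
c3: i5 add.ALU  RAW r2
c4: i6&i7 st.MEM+and.ALU  dual
c5: i8 ld.MEM  no-port MEM/MEM
c6: i9&i10 st.MEM+or.ALU  dual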